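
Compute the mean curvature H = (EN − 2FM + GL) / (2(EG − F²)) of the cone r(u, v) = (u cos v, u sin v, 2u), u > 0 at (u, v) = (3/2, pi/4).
H = 2*sqrt(5)/15

With E = 5, F = 0, G = u^2, L = 0, M = 0, N = 2*sqrt(5)*u^2/(5*Abs(u)), assemble
  H = (EN − 2FM + GL) / (2(EG − F²)) = sqrt(5)/(5*Abs(u)).
At (u, v) = (3/2, pi/4): H = 2*sqrt(5)/15.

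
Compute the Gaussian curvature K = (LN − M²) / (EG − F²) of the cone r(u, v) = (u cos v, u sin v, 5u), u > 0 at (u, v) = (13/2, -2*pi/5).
K = 0

Coefficients of the first fundamental form: E = 26, F = 0, G = u^2.
Coefficients of the second fundamental form: L = 0, M = 0, N = 5*sqrt(26)*u^2/(26*Abs(u)).
Assemble K = (LN − M²)/(EG − F²) = 0. At (u, v) = (13/2, -2*pi/5): K = 0.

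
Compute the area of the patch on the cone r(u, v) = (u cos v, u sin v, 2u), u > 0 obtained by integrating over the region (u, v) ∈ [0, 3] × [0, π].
Area = 9*sqrt(5)*pi/2

Area = ∫∫ √(EG − F²) du dv with √(EG − F²) = sqrt(5)*Abs(u). Integrating over [0, 3] × [0, π] gives 9*sqrt(5)*pi/2.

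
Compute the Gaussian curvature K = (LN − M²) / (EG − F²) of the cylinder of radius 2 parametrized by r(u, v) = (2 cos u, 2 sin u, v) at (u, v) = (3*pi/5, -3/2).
K = 0

Coefficients of the first fundamental form: E = 4, F = 0, G = 1.
Coefficients of the second fundamental form: L = -2, M = 0, N = 0.
Assemble K = (LN − M²)/(EG − F²) = 0. At (u, v) = (3*pi/5, -3/2): K = 0.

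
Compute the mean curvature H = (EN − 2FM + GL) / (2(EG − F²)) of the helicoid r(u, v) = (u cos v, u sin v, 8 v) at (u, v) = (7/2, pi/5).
H = 0

With E = 1, F = 0, G = u^2 + 64, L = 0, M = -8/sqrt(u^2 + 64), N = 0, assemble
  H = (EN − 2FM + GL) / (2(EG − F²)) = 0.
At (u, v) = (7/2, pi/5): H = 0.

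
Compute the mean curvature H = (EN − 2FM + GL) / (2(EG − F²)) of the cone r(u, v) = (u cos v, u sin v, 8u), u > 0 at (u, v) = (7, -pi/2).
H = 4*sqrt(65)/455

With E = 65, F = 0, G = u^2, L = 0, M = 0, N = 8*sqrt(65)*u^2/(65*Abs(u)), assemble
  H = (EN − 2FM + GL) / (2(EG − F²)) = 4*sqrt(65)/(65*Abs(u)).
At (u, v) = (7, -pi/2): H = 4*sqrt(65)/455.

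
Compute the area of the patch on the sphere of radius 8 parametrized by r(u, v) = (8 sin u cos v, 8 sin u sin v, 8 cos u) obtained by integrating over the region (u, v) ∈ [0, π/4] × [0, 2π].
Area = 64*pi*(2 - sqrt(2))

Area = ∫∫ √(EG − F²) du dv with √(EG − F²) = 64*Abs(sin(u)). Integrating over [0, π/4] × [0, 2π] gives 64*pi*(2 - sqrt(2)).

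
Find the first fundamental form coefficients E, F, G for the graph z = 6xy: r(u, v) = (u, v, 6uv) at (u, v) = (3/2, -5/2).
E = 226;  F = -135;  G = 82

Partials: r_u = (1, 0, 6*v), r_v = (0, 1, 6*u). As functions of (u, v):
  E = r_u · r_u = 36*v^2 + 1,
  F = r_u · r_v = 36*u*v,
  G = r_v · r_v = 36*u^2 + 1.
Evaluating at (u, v) = (3/2, -5/2): E = 226, F = -135, G = 82.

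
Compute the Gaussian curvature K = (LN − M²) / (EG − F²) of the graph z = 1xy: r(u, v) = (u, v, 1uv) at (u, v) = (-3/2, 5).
K = -16/12769

Coefficients of the first fundamental form: E = v^2 + 1, F = u*v, G = u^2 + 1.
Coefficients of the second fundamental form: L = 0, M = 1/sqrt(u^2 + v^2 + 1), N = 0.
Assemble K = (LN − M²)/(EG − F²) = 1/((u^2*v^2 - (u^2 + 1)*(v^2 + 1))*(u^2 + v^2 + 1)). At (u, v) = (-3/2, 5): K = -16/12769.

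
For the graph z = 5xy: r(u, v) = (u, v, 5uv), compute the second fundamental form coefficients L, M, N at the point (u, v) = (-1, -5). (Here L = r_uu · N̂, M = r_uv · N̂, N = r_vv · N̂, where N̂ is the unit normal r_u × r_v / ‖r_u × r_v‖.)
L = 0;  M = 5*sqrt(651)/651;  N = 0

Compute the unit normal N̂(u, v) = (-5*v/sqrt(25*u^2 + 25*v^2 + 1), -5*u/sqrt(25*u^2 + 25*v^2 + 1), 1/sqrt(25*u^2 + 25*v^2 + 1)), and the second partials r_uu, r_uv, r_vv. Take dot products:
  L(u, v) = r_uu · N̂ = 0,
  M(u, v) = r_uv · N̂ = 5/sqrt(25*u^2 + 25*v^2 + 1),
  N(u, v) = r_vv · N̂ = 0.
Evaluating at (u, v) = (-1, -5):
  L = 0, M = 5*sqrt(651)/651, N = 0.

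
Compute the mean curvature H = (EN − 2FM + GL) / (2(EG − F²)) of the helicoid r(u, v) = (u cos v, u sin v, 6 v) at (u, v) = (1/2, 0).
H = 0

With E = 1, F = 0, G = u^2 + 36, L = 0, M = -6/sqrt(u^2 + 36), N = 0, assemble
  H = (EN − 2FM + GL) / (2(EG − F²)) = 0.
At (u, v) = (1/2, 0): H = 0.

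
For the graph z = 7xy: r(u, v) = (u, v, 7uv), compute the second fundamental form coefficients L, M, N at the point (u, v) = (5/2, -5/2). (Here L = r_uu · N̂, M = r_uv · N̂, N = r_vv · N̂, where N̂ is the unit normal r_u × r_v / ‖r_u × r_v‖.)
L = 0;  M = 7*sqrt(2454)/1227;  N = 0

Compute the unit normal N̂(u, v) = (-7*v/sqrt(49*u^2 + 49*v^2 + 1), -7*u/sqrt(49*u^2 + 49*v^2 + 1), 1/sqrt(49*u^2 + 49*v^2 + 1)), and the second partials r_uu, r_uv, r_vv. Take dot products:
  L(u, v) = r_uu · N̂ = 0,
  M(u, v) = r_uv · N̂ = 7/sqrt(49*u^2 + 49*v^2 + 1),
  N(u, v) = r_vv · N̂ = 0.
Evaluating at (u, v) = (5/2, -5/2):
  L = 0, M = 7*sqrt(2454)/1227, N = 0.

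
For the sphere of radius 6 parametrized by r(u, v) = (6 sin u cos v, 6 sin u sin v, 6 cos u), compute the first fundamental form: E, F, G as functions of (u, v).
E = 36;  F = 0;  G = 36*sin(u)^2

Compute partials: r_u = (6*cos(u)*cos(v), 6*sin(v)*cos(u), -6*sin(u)), r_v = (-6*sin(u)*sin(v), 6*sin(u)*cos(v), 0). Then
  E = r_u · r_u = 36,
  F = r_u · r_v = 0,
  G = r_v · r_v = 36*sin(u)^2.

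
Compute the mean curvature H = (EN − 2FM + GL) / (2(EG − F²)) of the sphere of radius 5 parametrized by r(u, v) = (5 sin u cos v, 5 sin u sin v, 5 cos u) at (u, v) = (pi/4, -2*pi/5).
H = -1/5

With E = 25, F = 0, G = 25*sin(u)^2, L = -5*sin(u)/Abs(sin(u)), M = 0, N = -5*sin(u)^3/Abs(sin(u)), assemble
  H = (EN − 2FM + GL) / (2(EG − F²)) = -sin(u)/(5*Abs(sin(u))).
At (u, v) = (pi/4, -2*pi/5): H = -1/5.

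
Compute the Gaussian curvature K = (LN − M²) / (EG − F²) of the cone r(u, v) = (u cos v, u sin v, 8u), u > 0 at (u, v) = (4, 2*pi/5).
K = 0

Coefficients of the first fundamental form: E = 65, F = 0, G = u^2.
Coefficients of the second fundamental form: L = 0, M = 0, N = 8*sqrt(65)*u^2/(65*Abs(u)).
Assemble K = (LN − M²)/(EG − F²) = 0. At (u, v) = (4, 2*pi/5): K = 0.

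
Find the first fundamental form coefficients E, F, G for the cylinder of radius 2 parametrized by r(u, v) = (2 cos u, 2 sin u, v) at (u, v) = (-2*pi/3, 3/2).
E = 4;  F = 0;  G = 1

Partials: r_u = (-2*sin(u), 2*cos(u), 0), r_v = (0, 0, 1). As functions of (u, v):
  E = r_u · r_u = 4,
  F = r_u · r_v = 0,
  G = r_v · r_v = 1.
Evaluating at (u, v) = (-2*pi/3, 3/2): E = 4, F = 0, G = 1.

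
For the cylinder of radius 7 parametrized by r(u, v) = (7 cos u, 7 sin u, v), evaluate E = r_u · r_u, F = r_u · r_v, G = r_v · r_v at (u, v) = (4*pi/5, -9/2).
E = 49;  F = 0;  G = 1

Partials: r_u = (-7*sin(u), 7*cos(u), 0), r_v = (0, 0, 1). As functions of (u, v):
  E = r_u · r_u = 49,
  F = r_u · r_v = 0,
  G = r_v · r_v = 1.
Evaluating at (u, v) = (4*pi/5, -9/2): E = 49, F = 0, G = 1.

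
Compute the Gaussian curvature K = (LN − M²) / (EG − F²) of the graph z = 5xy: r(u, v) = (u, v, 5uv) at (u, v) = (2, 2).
K = -25/40401

Coefficients of the first fundamental form: E = 25*v^2 + 1, F = 25*u*v, G = 25*u^2 + 1.
Coefficients of the second fundamental form: L = 0, M = 5/sqrt(25*u^2 + 25*v^2 + 1), N = 0.
Assemble K = (LN − M²)/(EG − F²) = -25/(625*u^4 + 1250*u^2*v^2 + 50*u^2 + 625*v^4 + 50*v^2 + 1). At (u, v) = (2, 2): K = -25/40401.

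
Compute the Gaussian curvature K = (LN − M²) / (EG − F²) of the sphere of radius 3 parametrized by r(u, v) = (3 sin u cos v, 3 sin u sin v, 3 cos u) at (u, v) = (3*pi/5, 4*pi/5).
K = 1/9

Coefficients of the first fundamental form: E = 9, F = 0, G = 9*sin(u)^2.
Coefficients of the second fundamental form: L = -3*sin(u)/Abs(sin(u)), M = 0, N = -3*sin(u)^3/Abs(sin(u)).
Assemble K = (LN − M²)/(EG − F²) = 1/9. At (u, v) = (3*pi/5, 4*pi/5): K = 1/9.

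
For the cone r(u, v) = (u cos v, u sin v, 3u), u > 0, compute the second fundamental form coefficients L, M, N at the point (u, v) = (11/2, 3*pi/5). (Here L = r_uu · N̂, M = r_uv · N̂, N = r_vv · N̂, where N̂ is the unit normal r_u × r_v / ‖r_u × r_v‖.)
L = 0;  M = 0;  N = 33*sqrt(10)/20

Compute the unit normal N̂(u, v) = (-3*sqrt(10)*u*cos(v)/(10*Abs(u)), -3*sqrt(10)*u*sin(v)/(10*Abs(u)), sqrt(10)*u/(10*Abs(u))), and the second partials r_uu, r_uv, r_vv. Take dot products:
  L(u, v) = r_uu · N̂ = 0,
  M(u, v) = r_uv · N̂ = 0,
  N(u, v) = r_vv · N̂ = 3*sqrt(10)*u^2/(10*Abs(u)).
Evaluating at (u, v) = (11/2, 3*pi/5):
  L = 0, M = 0, N = 33*sqrt(10)/20.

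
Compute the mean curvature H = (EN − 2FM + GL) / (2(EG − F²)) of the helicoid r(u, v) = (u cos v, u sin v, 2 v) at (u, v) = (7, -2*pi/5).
H = 0

With E = 1, F = 0, G = u^2 + 4, L = 0, M = -2/sqrt(u^2 + 4), N = 0, assemble
  H = (EN − 2FM + GL) / (2(EG − F²)) = 0.
At (u, v) = (7, -2*pi/5): H = 0.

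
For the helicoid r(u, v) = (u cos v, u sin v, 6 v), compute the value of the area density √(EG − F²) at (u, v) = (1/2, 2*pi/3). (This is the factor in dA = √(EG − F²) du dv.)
√(EG − F²)|_{(1/2, 2*pi/3)} = sqrt(145)/2

E = 1, F = 0, G = u^2 + 36, so EG − F² = u^2 + 36. Taking the positive square root: √(EG − F²) = sqrt(u^2 + 36). At (u, v) = (1/2, 2*pi/3): sqrt(145)/2.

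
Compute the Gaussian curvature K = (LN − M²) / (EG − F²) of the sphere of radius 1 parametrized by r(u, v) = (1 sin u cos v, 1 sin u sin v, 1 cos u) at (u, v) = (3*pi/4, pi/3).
K = 1

Coefficients of the first fundamental form: E = 1, F = 0, G = sin(u)^2.
Coefficients of the second fundamental form: L = -sin(u)/Abs(sin(u)), M = 0, N = -sin(u)^3/Abs(sin(u)).
Assemble K = (LN − M²)/(EG − F²) = 1. At (u, v) = (3*pi/4, pi/3): K = 1.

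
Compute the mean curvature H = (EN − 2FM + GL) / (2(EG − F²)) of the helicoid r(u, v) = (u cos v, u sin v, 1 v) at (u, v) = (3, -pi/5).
H = 0

With E = 1, F = 0, G = u^2 + 1, L = 0, M = -1/sqrt(u^2 + 1), N = 0, assemble
  H = (EN − 2FM + GL) / (2(EG − F²)) = 0.
At (u, v) = (3, -pi/5): H = 0.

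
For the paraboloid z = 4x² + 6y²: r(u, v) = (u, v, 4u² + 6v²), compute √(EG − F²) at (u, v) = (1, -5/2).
√(EG − F²)|_{(1, -5/2)} = sqrt(965)

E = 64*u^2 + 1, F = 96*u*v, G = 144*v^2 + 1; EG − F² = 64*u^2 + 144*v^2 + 1; √(EG − F²) = sqrt(64*u^2 + 144*v^2 + 1). At the given point: sqrt(965).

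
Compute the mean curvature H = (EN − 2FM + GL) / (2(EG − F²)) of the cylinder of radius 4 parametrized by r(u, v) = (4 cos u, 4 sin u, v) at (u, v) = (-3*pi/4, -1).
H = -1/8

With E = 16, F = 0, G = 1, L = -4, M = 0, N = 0, assemble
  H = (EN − 2FM + GL) / (2(EG − F²)) = -1/8.
At (u, v) = (-3*pi/4, -1): H = -1/8.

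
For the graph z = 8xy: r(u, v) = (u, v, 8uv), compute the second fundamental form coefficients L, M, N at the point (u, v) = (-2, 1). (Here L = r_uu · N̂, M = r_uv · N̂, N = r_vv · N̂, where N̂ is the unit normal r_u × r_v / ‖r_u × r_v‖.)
L = 0;  M = 8*sqrt(321)/321;  N = 0

Compute the unit normal N̂(u, v) = (-8*v/sqrt(64*u^2 + 64*v^2 + 1), -8*u/sqrt(64*u^2 + 64*v^2 + 1), 1/sqrt(64*u^2 + 64*v^2 + 1)), and the second partials r_uu, r_uv, r_vv. Take dot products:
  L(u, v) = r_uu · N̂ = 0,
  M(u, v) = r_uv · N̂ = 8/sqrt(64*u^2 + 64*v^2 + 1),
  N(u, v) = r_vv · N̂ = 0.
Evaluating at (u, v) = (-2, 1):
  L = 0, M = 8*sqrt(321)/321, N = 0.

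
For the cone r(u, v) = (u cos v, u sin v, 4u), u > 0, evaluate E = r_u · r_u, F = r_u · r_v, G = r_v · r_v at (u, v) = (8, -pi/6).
E = 17;  F = 0;  G = 64

Partials: r_u = (cos(v), sin(v), 4), r_v = (-u*sin(v), u*cos(v), 0). As functions of (u, v):
  E = r_u · r_u = 17,
  F = r_u · r_v = 0,
  G = r_v · r_v = u^2.
Evaluating at (u, v) = (8, -pi/6): E = 17, F = 0, G = 64.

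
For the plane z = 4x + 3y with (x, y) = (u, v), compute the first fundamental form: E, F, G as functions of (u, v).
E = 17;  F = 12;  G = 10

Compute partials: r_u = (1, 0, 4), r_v = (0, 1, 3). Then
  E = r_u · r_u = 17,
  F = r_u · r_v = 12,
  G = r_v · r_v = 10.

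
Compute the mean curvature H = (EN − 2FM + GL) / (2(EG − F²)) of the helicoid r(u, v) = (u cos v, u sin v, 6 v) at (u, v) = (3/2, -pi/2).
H = 0

With E = 1, F = 0, G = u^2 + 36, L = 0, M = -6/sqrt(u^2 + 36), N = 0, assemble
  H = (EN − 2FM + GL) / (2(EG − F²)) = 0.
At (u, v) = (3/2, -pi/2): H = 0.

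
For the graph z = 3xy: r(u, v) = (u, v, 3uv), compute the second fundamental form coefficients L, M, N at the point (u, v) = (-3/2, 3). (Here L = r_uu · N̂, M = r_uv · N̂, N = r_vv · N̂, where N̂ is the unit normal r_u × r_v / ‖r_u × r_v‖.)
L = 0;  M = 6*sqrt(409)/409;  N = 0

Compute the unit normal N̂(u, v) = (-3*v/sqrt(9*u^2 + 9*v^2 + 1), -3*u/sqrt(9*u^2 + 9*v^2 + 1), 1/sqrt(9*u^2 + 9*v^2 + 1)), and the second partials r_uu, r_uv, r_vv. Take dot products:
  L(u, v) = r_uu · N̂ = 0,
  M(u, v) = r_uv · N̂ = 3/sqrt(9*u^2 + 9*v^2 + 1),
  N(u, v) = r_vv · N̂ = 0.
Evaluating at (u, v) = (-3/2, 3):
  L = 0, M = 6*sqrt(409)/409, N = 0.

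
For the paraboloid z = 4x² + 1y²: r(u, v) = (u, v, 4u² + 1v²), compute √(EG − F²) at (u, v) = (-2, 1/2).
√(EG − F²)|_{(-2, 1/2)} = sqrt(258)

E = 64*u^2 + 1, F = 16*u*v, G = 4*v^2 + 1; EG − F² = 64*u^2 + 4*v^2 + 1; √(EG − F²) = sqrt(64*u^2 + 4*v^2 + 1). At the given point: sqrt(258).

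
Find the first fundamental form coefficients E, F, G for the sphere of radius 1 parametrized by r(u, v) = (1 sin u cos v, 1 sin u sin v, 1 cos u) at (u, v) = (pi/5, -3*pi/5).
E = 1;  F = 0;  G = 5/8 - sqrt(5)/8

Partials: r_u = (cos(u)*cos(v), sin(v)*cos(u), -sin(u)), r_v = (-sin(u)*sin(v), sin(u)*cos(v), 0). As functions of (u, v):
  E = r_u · r_u = 1,
  F = r_u · r_v = 0,
  G = r_v · r_v = sin(u)^2.
Evaluating at (u, v) = (pi/5, -3*pi/5): E = 1, F = 0, G = 5/8 - sqrt(5)/8.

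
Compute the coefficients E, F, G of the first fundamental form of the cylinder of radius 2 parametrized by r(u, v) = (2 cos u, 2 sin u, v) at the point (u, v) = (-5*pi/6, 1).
E = 4;  F = 0;  G = 1

Partials: r_u = (-2*sin(u), 2*cos(u), 0), r_v = (0, 0, 1). As functions of (u, v):
  E = r_u · r_u = 4,
  F = r_u · r_v = 0,
  G = r_v · r_v = 1.
Evaluating at (u, v) = (-5*pi/6, 1): E = 4, F = 0, G = 1.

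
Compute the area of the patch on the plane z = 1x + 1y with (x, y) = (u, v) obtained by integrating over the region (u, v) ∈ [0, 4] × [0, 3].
Area = 12*sqrt(3)

Area = ∫∫ √(EG − F²) du dv with √(EG − F²) = sqrt(3). Integrating over [0, 4] × [0, 3] gives 12*sqrt(3).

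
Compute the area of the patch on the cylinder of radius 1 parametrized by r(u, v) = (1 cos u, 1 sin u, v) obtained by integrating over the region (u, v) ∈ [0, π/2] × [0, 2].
Area = pi

Area = ∫∫ √(EG − F²) du dv with √(EG − F²) = 1. Integrating over [0, π/2] × [0, 2] gives pi.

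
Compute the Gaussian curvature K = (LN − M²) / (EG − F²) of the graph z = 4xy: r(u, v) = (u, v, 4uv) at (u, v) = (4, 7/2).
K = -16/205209

Coefficients of the first fundamental form: E = 16*v^2 + 1, F = 16*u*v, G = 16*u^2 + 1.
Coefficients of the second fundamental form: L = 0, M = 4/sqrt(16*u^2 + 16*v^2 + 1), N = 0.
Assemble K = (LN − M²)/(EG − F²) = -16/(256*u^4 + 512*u^2*v^2 + 32*u^2 + 256*v^4 + 32*v^2 + 1). At (u, v) = (4, 7/2): K = -16/205209.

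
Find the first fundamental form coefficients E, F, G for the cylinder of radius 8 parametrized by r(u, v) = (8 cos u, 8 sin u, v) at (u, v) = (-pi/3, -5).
E = 64;  F = 0;  G = 1

Partials: r_u = (-8*sin(u), 8*cos(u), 0), r_v = (0, 0, 1). As functions of (u, v):
  E = r_u · r_u = 64,
  F = r_u · r_v = 0,
  G = r_v · r_v = 1.
Evaluating at (u, v) = (-pi/3, -5): E = 64, F = 0, G = 1.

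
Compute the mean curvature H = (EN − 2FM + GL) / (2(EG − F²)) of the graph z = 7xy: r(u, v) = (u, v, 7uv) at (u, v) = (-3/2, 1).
H = 4116*sqrt(641)/410881

With E = 49*v^2 + 1, F = 49*u*v, G = 49*u^2 + 1, L = 0, M = 7/sqrt(49*u^2 + 49*v^2 + 1), N = 0, assemble
  H = (EN − 2FM + GL) / (2(EG − F²)) = -343*u*v/(49*u^2 + 49*v^2 + 1)^(3/2).
At (u, v) = (-3/2, 1): H = 4116*sqrt(641)/410881.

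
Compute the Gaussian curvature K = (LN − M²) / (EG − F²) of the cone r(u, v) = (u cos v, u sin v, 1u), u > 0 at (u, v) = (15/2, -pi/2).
K = 0

Coefficients of the first fundamental form: E = 2, F = 0, G = u^2.
Coefficients of the second fundamental form: L = 0, M = 0, N = sqrt(2)*u^2/(2*Abs(u)).
Assemble K = (LN − M²)/(EG − F²) = 0. At (u, v) = (15/2, -pi/2): K = 0.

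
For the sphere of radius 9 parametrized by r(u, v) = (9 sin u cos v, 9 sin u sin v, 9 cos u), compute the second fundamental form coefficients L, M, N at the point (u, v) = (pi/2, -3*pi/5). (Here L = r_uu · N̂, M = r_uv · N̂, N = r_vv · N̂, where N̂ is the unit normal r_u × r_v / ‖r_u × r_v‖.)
L = -9;  M = 0;  N = -9

Compute the unit normal N̂(u, v) = (sin(u)^2*cos(v)/Abs(sin(u)), sin(u)^2*sin(v)/Abs(sin(u)), sin(2*u)/(2*Abs(sin(u)))), and the second partials r_uu, r_uv, r_vv. Take dot products:
  L(u, v) = r_uu · N̂ = -9*sin(u)/Abs(sin(u)),
  M(u, v) = r_uv · N̂ = 0,
  N(u, v) = r_vv · N̂ = -9*sin(u)^3/Abs(sin(u)).
Evaluating at (u, v) = (pi/2, -3*pi/5):
  L = -9, M = 0, N = -9.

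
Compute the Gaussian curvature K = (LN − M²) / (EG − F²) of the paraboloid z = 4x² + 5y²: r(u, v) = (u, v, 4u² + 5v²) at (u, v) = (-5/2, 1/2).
K = 20/45369

Coefficients of the first fundamental form: E = 64*u^2 + 1, F = 80*u*v, G = 100*v^2 + 1.
Coefficients of the second fundamental form: L = 8/sqrt(64*u^2 + 100*v^2 + 1), M = 0, N = 10/sqrt(64*u^2 + 100*v^2 + 1).
Assemble K = (LN − M²)/(EG − F²) = 80/(4096*u^4 + 12800*u^2*v^2 + 128*u^2 + 10000*v^4 + 200*v^2 + 1). At (u, v) = (-5/2, 1/2): K = 20/45369.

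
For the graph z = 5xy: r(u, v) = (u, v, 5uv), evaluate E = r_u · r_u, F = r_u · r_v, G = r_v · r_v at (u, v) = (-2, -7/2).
E = 1229/4;  F = 175;  G = 101

Partials: r_u = (1, 0, 5*v), r_v = (0, 1, 5*u). As functions of (u, v):
  E = r_u · r_u = 25*v^2 + 1,
  F = r_u · r_v = 25*u*v,
  G = r_v · r_v = 25*u^2 + 1.
Evaluating at (u, v) = (-2, -7/2): E = 1229/4, F = 175, G = 101.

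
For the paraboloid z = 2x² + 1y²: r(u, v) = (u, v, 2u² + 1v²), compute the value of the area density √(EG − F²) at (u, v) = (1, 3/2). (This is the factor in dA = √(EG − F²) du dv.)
√(EG − F²)|_{(1, 3/2)} = sqrt(26)

E = 16*u^2 + 1, F = 8*u*v, G = 4*v^2 + 1, so EG − F² = 16*u^2 + 4*v^2 + 1. Taking the positive square root: √(EG − F²) = sqrt(16*u^2 + 4*v^2 + 1). At (u, v) = (1, 3/2): sqrt(26).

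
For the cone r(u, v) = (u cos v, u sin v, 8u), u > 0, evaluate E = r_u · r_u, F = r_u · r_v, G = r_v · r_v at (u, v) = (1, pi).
E = 65;  F = 0;  G = 1

Partials: r_u = (cos(v), sin(v), 8), r_v = (-u*sin(v), u*cos(v), 0). As functions of (u, v):
  E = r_u · r_u = 65,
  F = r_u · r_v = 0,
  G = r_v · r_v = u^2.
Evaluating at (u, v) = (1, pi): E = 65, F = 0, G = 1.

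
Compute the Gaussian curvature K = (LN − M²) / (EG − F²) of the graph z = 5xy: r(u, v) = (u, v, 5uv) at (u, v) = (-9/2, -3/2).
K = -100/1270129

Coefficients of the first fundamental form: E = 25*v^2 + 1, F = 25*u*v, G = 25*u^2 + 1.
Coefficients of the second fundamental form: L = 0, M = 5/sqrt(25*u^2 + 25*v^2 + 1), N = 0.
Assemble K = (LN − M²)/(EG − F²) = -25/(625*u^4 + 1250*u^2*v^2 + 50*u^2 + 625*v^4 + 50*v^2 + 1). At (u, v) = (-9/2, -3/2): K = -100/1270129.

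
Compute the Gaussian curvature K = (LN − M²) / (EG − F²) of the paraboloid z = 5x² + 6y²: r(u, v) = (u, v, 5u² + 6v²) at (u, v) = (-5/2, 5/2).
K = 30/582169

Coefficients of the first fundamental form: E = 100*u^2 + 1, F = 120*u*v, G = 144*v^2 + 1.
Coefficients of the second fundamental form: L = 10/sqrt(100*u^2 + 144*v^2 + 1), M = 0, N = 12/sqrt(100*u^2 + 144*v^2 + 1).
Assemble K = (LN − M²)/(EG − F²) = 120/(10000*u^4 + 28800*u^2*v^2 + 200*u^2 + 20736*v^4 + 288*v^2 + 1). At (u, v) = (-5/2, 5/2): K = 30/582169.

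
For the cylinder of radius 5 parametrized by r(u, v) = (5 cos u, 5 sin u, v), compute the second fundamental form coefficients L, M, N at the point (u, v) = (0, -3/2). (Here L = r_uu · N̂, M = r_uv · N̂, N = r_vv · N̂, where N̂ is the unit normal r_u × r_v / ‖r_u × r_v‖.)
L = -5;  M = 0;  N = 0

Compute the unit normal N̂(u, v) = (cos(u), sin(u), 0), and the second partials r_uu, r_uv, r_vv. Take dot products:
  L(u, v) = r_uu · N̂ = -5,
  M(u, v) = r_uv · N̂ = 0,
  N(u, v) = r_vv · N̂ = 0.
Evaluating at (u, v) = (0, -3/2):
  L = -5, M = 0, N = 0.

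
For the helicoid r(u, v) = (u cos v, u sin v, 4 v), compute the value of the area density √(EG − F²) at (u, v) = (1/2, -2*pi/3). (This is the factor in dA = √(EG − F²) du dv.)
√(EG − F²)|_{(1/2, -2*pi/3)} = sqrt(65)/2

E = 1, F = 0, G = u^2 + 16, so EG − F² = u^2 + 16. Taking the positive square root: √(EG − F²) = sqrt(u^2 + 16). At (u, v) = (1/2, -2*pi/3): sqrt(65)/2.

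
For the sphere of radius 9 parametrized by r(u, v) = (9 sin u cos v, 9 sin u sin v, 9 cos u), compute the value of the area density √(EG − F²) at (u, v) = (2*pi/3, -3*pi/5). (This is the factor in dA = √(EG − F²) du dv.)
√(EG − F²)|_{(2*pi/3, -3*pi/5)} = 81*sqrt(3)/2

E = 81, F = 0, G = 81*sin(u)^2, so EG − F² = 6561*sin(u)^2. Taking the positive square root: √(EG − F²) = 81*Abs(sin(u)). At (u, v) = (2*pi/3, -3*pi/5): 81*sqrt(3)/2.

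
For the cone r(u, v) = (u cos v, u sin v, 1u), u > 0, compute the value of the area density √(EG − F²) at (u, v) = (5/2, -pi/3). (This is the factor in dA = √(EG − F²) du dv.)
√(EG − F²)|_{(5/2, -pi/3)} = 5*sqrt(2)/2

E = 2, F = 0, G = u^2, so EG − F² = 2*u^2. Taking the positive square root: √(EG − F²) = sqrt(2)*Abs(u). At (u, v) = (5/2, -pi/3): 5*sqrt(2)/2.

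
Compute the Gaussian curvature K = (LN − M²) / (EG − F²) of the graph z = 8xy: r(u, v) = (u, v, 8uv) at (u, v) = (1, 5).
K = -64/2772225

Coefficients of the first fundamental form: E = 64*v^2 + 1, F = 64*u*v, G = 64*u^2 + 1.
Coefficients of the second fundamental form: L = 0, M = 8/sqrt(64*u^2 + 64*v^2 + 1), N = 0.
Assemble K = (LN − M²)/(EG − F²) = -64/(4096*u^4 + 8192*u^2*v^2 + 128*u^2 + 4096*v^4 + 128*v^2 + 1). At (u, v) = (1, 5): K = -64/2772225.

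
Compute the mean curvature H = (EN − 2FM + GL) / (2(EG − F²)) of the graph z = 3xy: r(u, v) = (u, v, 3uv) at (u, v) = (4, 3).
H = -81*sqrt(226)/12769

With E = 9*v^2 + 1, F = 9*u*v, G = 9*u^2 + 1, L = 0, M = 3/sqrt(9*u^2 + 9*v^2 + 1), N = 0, assemble
  H = (EN − 2FM + GL) / (2(EG − F²)) = -27*u*v/(9*u^2 + 9*v^2 + 1)^(3/2).
At (u, v) = (4, 3): H = -81*sqrt(226)/12769.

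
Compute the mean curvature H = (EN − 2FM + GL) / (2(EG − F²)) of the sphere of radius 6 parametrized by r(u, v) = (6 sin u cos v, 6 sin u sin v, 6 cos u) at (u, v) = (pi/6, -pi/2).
H = -1/6

With E = 36, F = 0, G = 36*sin(u)^2, L = -6*sin(u)/Abs(sin(u)), M = 0, N = -6*sin(u)^3/Abs(sin(u)), assemble
  H = (EN − 2FM + GL) / (2(EG − F²)) = -sin(u)/(6*Abs(sin(u))).
At (u, v) = (pi/6, -pi/2): H = -1/6.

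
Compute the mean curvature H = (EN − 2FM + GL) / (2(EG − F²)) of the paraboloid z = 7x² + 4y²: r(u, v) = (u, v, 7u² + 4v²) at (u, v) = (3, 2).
H = 8859*sqrt(2021)/4084441

With E = 196*u^2 + 1, F = 112*u*v, G = 64*v^2 + 1, L = 14/sqrt(196*u^2 + 64*v^2 + 1), M = 0, N = 8/sqrt(196*u^2 + 64*v^2 + 1), assemble
  H = (EN − 2FM + GL) / (2(EG − F²)) = (784*u^2 + 448*v^2 + 11)/(196*u^2 + 64*v^2 + 1)^(3/2).
At (u, v) = (3, 2): H = 8859*sqrt(2021)/4084441.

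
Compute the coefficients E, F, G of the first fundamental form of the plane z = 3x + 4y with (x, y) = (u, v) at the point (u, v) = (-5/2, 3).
E = 10;  F = 12;  G = 17

Partials: r_u = (1, 0, 3), r_v = (0, 1, 4). As functions of (u, v):
  E = r_u · r_u = 10,
  F = r_u · r_v = 12,
  G = r_v · r_v = 17.
Evaluating at (u, v) = (-5/2, 3): E = 10, F = 12, G = 17.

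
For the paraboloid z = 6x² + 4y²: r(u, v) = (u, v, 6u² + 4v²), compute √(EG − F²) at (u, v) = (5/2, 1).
√(EG − F²)|_{(5/2, 1)} = sqrt(965)

E = 144*u^2 + 1, F = 96*u*v, G = 64*v^2 + 1; EG − F² = 144*u^2 + 64*v^2 + 1; √(EG − F²) = sqrt(144*u^2 + 64*v^2 + 1). At the given point: sqrt(965).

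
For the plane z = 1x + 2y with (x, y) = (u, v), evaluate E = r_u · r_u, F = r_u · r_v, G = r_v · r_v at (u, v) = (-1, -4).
E = 2;  F = 2;  G = 5

Partials: r_u = (1, 0, 1), r_v = (0, 1, 2). As functions of (u, v):
  E = r_u · r_u = 2,
  F = r_u · r_v = 2,
  G = r_v · r_v = 5.
Evaluating at (u, v) = (-1, -4): E = 2, F = 2, G = 5.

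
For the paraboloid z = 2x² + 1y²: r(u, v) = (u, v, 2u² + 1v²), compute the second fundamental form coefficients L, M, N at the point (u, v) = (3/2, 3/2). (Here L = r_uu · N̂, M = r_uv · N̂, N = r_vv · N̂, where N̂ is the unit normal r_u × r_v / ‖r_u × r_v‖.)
L = 2*sqrt(46)/23;  M = 0;  N = sqrt(46)/23

Compute the unit normal N̂(u, v) = (-4*u/sqrt(16*u^2 + 4*v^2 + 1), -2*v/sqrt(16*u^2 + 4*v^2 + 1), 1/sqrt(16*u^2 + 4*v^2 + 1)), and the second partials r_uu, r_uv, r_vv. Take dot products:
  L(u, v) = r_uu · N̂ = 4/sqrt(16*u^2 + 4*v^2 + 1),
  M(u, v) = r_uv · N̂ = 0,
  N(u, v) = r_vv · N̂ = 2/sqrt(16*u^2 + 4*v^2 + 1).
Evaluating at (u, v) = (3/2, 3/2):
  L = 2*sqrt(46)/23, M = 0, N = sqrt(46)/23.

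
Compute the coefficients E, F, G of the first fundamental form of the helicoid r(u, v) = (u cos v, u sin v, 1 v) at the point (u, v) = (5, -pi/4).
E = 1;  F = 0;  G = 26

Partials: r_u = (cos(v), sin(v), 0), r_v = (-u*sin(v), u*cos(v), 1). As functions of (u, v):
  E = r_u · r_u = 1,
  F = r_u · r_v = 0,
  G = r_v · r_v = u^2 + 1.
Evaluating at (u, v) = (5, -pi/4): E = 1, F = 0, G = 26.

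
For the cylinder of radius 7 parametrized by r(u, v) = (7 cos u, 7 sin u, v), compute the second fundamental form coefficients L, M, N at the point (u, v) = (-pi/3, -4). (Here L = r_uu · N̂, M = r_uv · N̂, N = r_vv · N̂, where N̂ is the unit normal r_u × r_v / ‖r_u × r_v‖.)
L = -7;  M = 0;  N = 0

Compute the unit normal N̂(u, v) = (cos(u), sin(u), 0), and the second partials r_uu, r_uv, r_vv. Take dot products:
  L(u, v) = r_uu · N̂ = -7,
  M(u, v) = r_uv · N̂ = 0,
  N(u, v) = r_vv · N̂ = 0.
Evaluating at (u, v) = (-pi/3, -4):
  L = -7, M = 0, N = 0.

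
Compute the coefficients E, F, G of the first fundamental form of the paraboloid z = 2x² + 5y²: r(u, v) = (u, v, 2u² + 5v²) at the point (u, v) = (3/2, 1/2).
E = 37;  F = 30;  G = 26

Partials: r_u = (1, 0, 4*u), r_v = (0, 1, 10*v). As functions of (u, v):
  E = r_u · r_u = 16*u^2 + 1,
  F = r_u · r_v = 40*u*v,
  G = r_v · r_v = 100*v^2 + 1.
Evaluating at (u, v) = (3/2, 1/2): E = 37, F = 30, G = 26.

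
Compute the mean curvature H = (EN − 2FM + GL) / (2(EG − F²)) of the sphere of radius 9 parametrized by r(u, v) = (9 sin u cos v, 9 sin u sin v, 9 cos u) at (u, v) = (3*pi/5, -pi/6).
H = -1/9

With E = 81, F = 0, G = 81*sin(u)^2, L = -9*sin(u)/Abs(sin(u)), M = 0, N = -9*sin(u)^3/Abs(sin(u)), assemble
  H = (EN − 2FM + GL) / (2(EG − F²)) = -sin(u)/(9*Abs(sin(u))).
At (u, v) = (3*pi/5, -pi/6): H = -1/9.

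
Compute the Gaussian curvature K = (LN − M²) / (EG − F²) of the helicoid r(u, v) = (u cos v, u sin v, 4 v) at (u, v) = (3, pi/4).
K = -16/625

Coefficients of the first fundamental form: E = 1, F = 0, G = u^2 + 16.
Coefficients of the second fundamental form: L = 0, M = -4/sqrt(u^2 + 16), N = 0.
Assemble K = (LN − M²)/(EG − F²) = -16/(u^2 + 16)^2. At (u, v) = (3, pi/4): K = -16/625.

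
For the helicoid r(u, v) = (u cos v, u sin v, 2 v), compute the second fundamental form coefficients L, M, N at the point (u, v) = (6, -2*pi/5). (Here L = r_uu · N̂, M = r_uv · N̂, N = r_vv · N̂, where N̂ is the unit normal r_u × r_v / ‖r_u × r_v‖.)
L = 0;  M = -sqrt(10)/10;  N = 0

Compute the unit normal N̂(u, v) = (2*sin(v)/sqrt(u^2 + 4), -2*cos(v)/sqrt(u^2 + 4), u/sqrt(u^2 + 4)), and the second partials r_uu, r_uv, r_vv. Take dot products:
  L(u, v) = r_uu · N̂ = 0,
  M(u, v) = r_uv · N̂ = -2/sqrt(u^2 + 4),
  N(u, v) = r_vv · N̂ = 0.
Evaluating at (u, v) = (6, -2*pi/5):
  L = 0, M = -sqrt(10)/10, N = 0.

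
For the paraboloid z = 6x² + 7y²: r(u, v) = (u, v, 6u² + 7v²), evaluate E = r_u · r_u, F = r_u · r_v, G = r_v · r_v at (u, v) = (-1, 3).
E = 145;  F = -504;  G = 1765

Partials: r_u = (1, 0, 12*u), r_v = (0, 1, 14*v). As functions of (u, v):
  E = r_u · r_u = 144*u^2 + 1,
  F = r_u · r_v = 168*u*v,
  G = r_v · r_v = 196*v^2 + 1.
Evaluating at (u, v) = (-1, 3): E = 145, F = -504, G = 1765.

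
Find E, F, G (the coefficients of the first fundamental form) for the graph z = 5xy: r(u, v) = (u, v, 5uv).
E = 25*v^2 + 1;  F = 25*u*v;  G = 25*u^2 + 1

Compute partials: r_u = (1, 0, 5*v), r_v = (0, 1, 5*u). Then
  E = r_u · r_u = 25*v^2 + 1,
  F = r_u · r_v = 25*u*v,
  G = r_v · r_v = 25*u^2 + 1.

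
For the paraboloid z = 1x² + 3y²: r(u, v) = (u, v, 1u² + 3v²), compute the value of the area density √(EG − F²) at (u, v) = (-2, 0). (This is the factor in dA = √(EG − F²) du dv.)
√(EG − F²)|_{(-2, 0)} = sqrt(17)

E = 4*u^2 + 1, F = 12*u*v, G = 36*v^2 + 1, so EG − F² = 4*u^2 + 36*v^2 + 1. Taking the positive square root: √(EG − F²) = sqrt(4*u^2 + 36*v^2 + 1). At (u, v) = (-2, 0): sqrt(17).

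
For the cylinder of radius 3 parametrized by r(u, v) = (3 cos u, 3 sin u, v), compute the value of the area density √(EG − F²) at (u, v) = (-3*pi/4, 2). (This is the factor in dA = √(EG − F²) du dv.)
√(EG − F²)|_{(-3*pi/4, 2)} = 3

E = 9, F = 0, G = 1, so EG − F² = 9. Taking the positive square root: √(EG − F²) = 3. At (u, v) = (-3*pi/4, 2): 3.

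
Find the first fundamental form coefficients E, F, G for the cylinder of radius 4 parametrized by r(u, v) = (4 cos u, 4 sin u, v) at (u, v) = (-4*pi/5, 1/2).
E = 16;  F = 0;  G = 1

Partials: r_u = (-4*sin(u), 4*cos(u), 0), r_v = (0, 0, 1). As functions of (u, v):
  E = r_u · r_u = 16,
  F = r_u · r_v = 0,
  G = r_v · r_v = 1.
Evaluating at (u, v) = (-4*pi/5, 1/2): E = 16, F = 0, G = 1.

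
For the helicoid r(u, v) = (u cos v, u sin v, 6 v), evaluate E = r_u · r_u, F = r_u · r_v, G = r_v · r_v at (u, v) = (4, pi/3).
E = 1;  F = 0;  G = 52

Partials: r_u = (cos(v), sin(v), 0), r_v = (-u*sin(v), u*cos(v), 6). As functions of (u, v):
  E = r_u · r_u = 1,
  F = r_u · r_v = 0,
  G = r_v · r_v = u^2 + 36.
Evaluating at (u, v) = (4, pi/3): E = 1, F = 0, G = 52.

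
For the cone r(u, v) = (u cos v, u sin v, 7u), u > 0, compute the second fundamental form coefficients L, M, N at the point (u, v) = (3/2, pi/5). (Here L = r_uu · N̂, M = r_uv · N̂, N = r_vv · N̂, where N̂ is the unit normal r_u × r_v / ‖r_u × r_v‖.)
L = 0;  M = 0;  N = 21*sqrt(2)/20

Compute the unit normal N̂(u, v) = (-7*sqrt(2)*u*cos(v)/(10*Abs(u)), -7*sqrt(2)*u*sin(v)/(10*Abs(u)), sqrt(2)*u/(10*Abs(u))), and the second partials r_uu, r_uv, r_vv. Take dot products:
  L(u, v) = r_uu · N̂ = 0,
  M(u, v) = r_uv · N̂ = 0,
  N(u, v) = r_vv · N̂ = 7*sqrt(2)*u^2/(10*Abs(u)).
Evaluating at (u, v) = (3/2, pi/5):
  L = 0, M = 0, N = 21*sqrt(2)/20.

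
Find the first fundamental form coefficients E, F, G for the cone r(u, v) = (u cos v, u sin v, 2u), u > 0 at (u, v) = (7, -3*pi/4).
E = 5;  F = 0;  G = 49

Partials: r_u = (cos(v), sin(v), 2), r_v = (-u*sin(v), u*cos(v), 0). As functions of (u, v):
  E = r_u · r_u = 5,
  F = r_u · r_v = 0,
  G = r_v · r_v = u^2.
Evaluating at (u, v) = (7, -3*pi/4): E = 5, F = 0, G = 49.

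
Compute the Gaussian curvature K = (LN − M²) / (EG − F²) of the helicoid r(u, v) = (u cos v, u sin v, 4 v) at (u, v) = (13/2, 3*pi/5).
K = -256/54289

Coefficients of the first fundamental form: E = 1, F = 0, G = u^2 + 16.
Coefficients of the second fundamental form: L = 0, M = -4/sqrt(u^2 + 16), N = 0.
Assemble K = (LN − M²)/(EG − F²) = -16/(u^2 + 16)^2. At (u, v) = (13/2, 3*pi/5): K = -256/54289.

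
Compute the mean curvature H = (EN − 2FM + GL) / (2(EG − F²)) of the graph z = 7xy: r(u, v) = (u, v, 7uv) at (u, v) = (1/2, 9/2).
H = -3087*sqrt(4022)/8088242

With E = 49*v^2 + 1, F = 49*u*v, G = 49*u^2 + 1, L = 0, M = 7/sqrt(49*u^2 + 49*v^2 + 1), N = 0, assemble
  H = (EN − 2FM + GL) / (2(EG − F²)) = -343*u*v/(49*u^2 + 49*v^2 + 1)^(3/2).
At (u, v) = (1/2, 9/2): H = -3087*sqrt(4022)/8088242.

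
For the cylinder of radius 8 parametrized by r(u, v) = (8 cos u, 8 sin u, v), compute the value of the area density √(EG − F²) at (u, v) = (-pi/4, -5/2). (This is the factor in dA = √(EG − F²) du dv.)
√(EG − F²)|_{(-pi/4, -5/2)} = 8

E = 64, F = 0, G = 1, so EG − F² = 64. Taking the positive square root: √(EG − F²) = 8. At (u, v) = (-pi/4, -5/2): 8.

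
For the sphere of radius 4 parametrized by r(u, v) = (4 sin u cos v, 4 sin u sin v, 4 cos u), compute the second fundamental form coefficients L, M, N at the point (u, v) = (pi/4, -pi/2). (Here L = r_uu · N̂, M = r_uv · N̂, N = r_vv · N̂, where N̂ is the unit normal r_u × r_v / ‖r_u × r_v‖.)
L = -4;  M = 0;  N = -2

Compute the unit normal N̂(u, v) = (sin(u)^2*cos(v)/Abs(sin(u)), sin(u)^2*sin(v)/Abs(sin(u)), sin(2*u)/(2*Abs(sin(u)))), and the second partials r_uu, r_uv, r_vv. Take dot products:
  L(u, v) = r_uu · N̂ = -4*sin(u)/Abs(sin(u)),
  M(u, v) = r_uv · N̂ = 0,
  N(u, v) = r_vv · N̂ = -4*sin(u)^3/Abs(sin(u)).
Evaluating at (u, v) = (pi/4, -pi/2):
  L = -4, M = 0, N = -2.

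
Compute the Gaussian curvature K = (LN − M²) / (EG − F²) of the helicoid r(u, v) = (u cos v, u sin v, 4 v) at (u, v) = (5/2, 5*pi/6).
K = -256/7921

Coefficients of the first fundamental form: E = 1, F = 0, G = u^2 + 16.
Coefficients of the second fundamental form: L = 0, M = -4/sqrt(u^2 + 16), N = 0.
Assemble K = (LN − M²)/(EG − F²) = -16/(u^2 + 16)^2. At (u, v) = (5/2, 5*pi/6): K = -256/7921.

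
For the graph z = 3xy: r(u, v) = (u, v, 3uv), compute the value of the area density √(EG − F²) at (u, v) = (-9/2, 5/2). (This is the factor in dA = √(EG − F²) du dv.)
√(EG − F²)|_{(-9/2, 5/2)} = sqrt(958)/2

E = 9*v^2 + 1, F = 9*u*v, G = 9*u^2 + 1, so EG − F² = 9*u^2 + 9*v^2 + 1. Taking the positive square root: √(EG − F²) = sqrt(9*u^2 + 9*v^2 + 1). At (u, v) = (-9/2, 5/2): sqrt(958)/2.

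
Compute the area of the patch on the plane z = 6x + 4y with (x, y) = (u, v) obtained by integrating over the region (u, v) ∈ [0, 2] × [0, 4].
Area = 8*sqrt(53)

Area = ∫∫ √(EG − F²) du dv with √(EG − F²) = sqrt(53). Integrating over [0, 2] × [0, 4] gives 8*sqrt(53).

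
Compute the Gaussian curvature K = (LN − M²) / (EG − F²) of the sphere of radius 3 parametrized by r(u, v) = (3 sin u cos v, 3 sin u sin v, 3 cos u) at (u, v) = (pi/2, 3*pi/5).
K = 1/9

Coefficients of the first fundamental form: E = 9, F = 0, G = 9*sin(u)^2.
Coefficients of the second fundamental form: L = -3*sin(u)/Abs(sin(u)), M = 0, N = -3*sin(u)^3/Abs(sin(u)).
Assemble K = (LN − M²)/(EG − F²) = 1/9. At (u, v) = (pi/2, 3*pi/5): K = 1/9.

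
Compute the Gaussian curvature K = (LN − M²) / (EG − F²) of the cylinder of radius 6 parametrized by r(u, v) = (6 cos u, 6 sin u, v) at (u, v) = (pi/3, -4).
K = 0

Coefficients of the first fundamental form: E = 36, F = 0, G = 1.
Coefficients of the second fundamental form: L = -6, M = 0, N = 0.
Assemble K = (LN − M²)/(EG − F²) = 0. At (u, v) = (pi/3, -4): K = 0.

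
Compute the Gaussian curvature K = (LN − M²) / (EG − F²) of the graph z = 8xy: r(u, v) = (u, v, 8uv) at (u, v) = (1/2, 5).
K = -64/2614689

Coefficients of the first fundamental form: E = 64*v^2 + 1, F = 64*u*v, G = 64*u^2 + 1.
Coefficients of the second fundamental form: L = 0, M = 8/sqrt(64*u^2 + 64*v^2 + 1), N = 0.
Assemble K = (LN − M²)/(EG − F²) = -64/(4096*u^4 + 8192*u^2*v^2 + 128*u^2 + 4096*v^4 + 128*v^2 + 1). At (u, v) = (1/2, 5): K = -64/2614689.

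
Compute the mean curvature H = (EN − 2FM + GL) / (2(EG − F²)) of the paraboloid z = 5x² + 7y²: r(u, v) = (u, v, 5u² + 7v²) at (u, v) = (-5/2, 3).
H = 13207*sqrt(2390)/5712100

With E = 100*u^2 + 1, F = 140*u*v, G = 196*v^2 + 1, L = 10/sqrt(100*u^2 + 196*v^2 + 1), M = 0, N = 14/sqrt(100*u^2 + 196*v^2 + 1), assemble
  H = (EN − 2FM + GL) / (2(EG − F²)) = 4*(175*u^2 + 245*v^2 + 3)/(100*u^2 + 196*v^2 + 1)^(3/2).
At (u, v) = (-5/2, 3): H = 13207*sqrt(2390)/5712100.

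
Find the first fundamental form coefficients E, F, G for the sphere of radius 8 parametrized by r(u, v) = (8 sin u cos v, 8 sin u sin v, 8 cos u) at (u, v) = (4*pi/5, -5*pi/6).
E = 64;  F = 0;  G = 40 - 8*sqrt(5)

Partials: r_u = (8*cos(u)*cos(v), 8*sin(v)*cos(u), -8*sin(u)), r_v = (-8*sin(u)*sin(v), 8*sin(u)*cos(v), 0). As functions of (u, v):
  E = r_u · r_u = 64,
  F = r_u · r_v = 0,
  G = r_v · r_v = 64*sin(u)^2.
Evaluating at (u, v) = (4*pi/5, -5*pi/6): E = 64, F = 0, G = 40 - 8*sqrt(5).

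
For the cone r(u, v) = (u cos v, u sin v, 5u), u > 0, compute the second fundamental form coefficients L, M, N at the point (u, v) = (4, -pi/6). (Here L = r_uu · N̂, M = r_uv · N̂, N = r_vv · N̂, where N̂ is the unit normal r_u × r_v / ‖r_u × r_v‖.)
L = 0;  M = 0;  N = 10*sqrt(26)/13

Compute the unit normal N̂(u, v) = (-5*sqrt(26)*u*cos(v)/(26*Abs(u)), -5*sqrt(26)*u*sin(v)/(26*Abs(u)), sqrt(26)*u/(26*Abs(u))), and the second partials r_uu, r_uv, r_vv. Take dot products:
  L(u, v) = r_uu · N̂ = 0,
  M(u, v) = r_uv · N̂ = 0,
  N(u, v) = r_vv · N̂ = 5*sqrt(26)*u^2/(26*Abs(u)).
Evaluating at (u, v) = (4, -pi/6):
  L = 0, M = 0, N = 10*sqrt(26)/13.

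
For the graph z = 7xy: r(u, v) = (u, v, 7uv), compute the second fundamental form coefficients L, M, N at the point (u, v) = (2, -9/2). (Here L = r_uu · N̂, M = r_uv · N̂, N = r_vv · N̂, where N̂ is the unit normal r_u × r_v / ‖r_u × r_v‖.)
L = 0;  M = 14*sqrt(4757)/4757;  N = 0

Compute the unit normal N̂(u, v) = (-7*v/sqrt(49*u^2 + 49*v^2 + 1), -7*u/sqrt(49*u^2 + 49*v^2 + 1), 1/sqrt(49*u^2 + 49*v^2 + 1)), and the second partials r_uu, r_uv, r_vv. Take dot products:
  L(u, v) = r_uu · N̂ = 0,
  M(u, v) = r_uv · N̂ = 7/sqrt(49*u^2 + 49*v^2 + 1),
  N(u, v) = r_vv · N̂ = 0.
Evaluating at (u, v) = (2, -9/2):
  L = 0, M = 14*sqrt(4757)/4757, N = 0.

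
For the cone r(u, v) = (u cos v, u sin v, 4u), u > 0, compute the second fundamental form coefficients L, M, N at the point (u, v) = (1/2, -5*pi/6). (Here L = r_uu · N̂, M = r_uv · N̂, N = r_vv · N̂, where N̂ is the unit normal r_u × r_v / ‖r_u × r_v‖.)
L = 0;  M = 0;  N = 2*sqrt(17)/17

Compute the unit normal N̂(u, v) = (-4*sqrt(17)*u*cos(v)/(17*Abs(u)), -4*sqrt(17)*u*sin(v)/(17*Abs(u)), sqrt(17)*u/(17*Abs(u))), and the second partials r_uu, r_uv, r_vv. Take dot products:
  L(u, v) = r_uu · N̂ = 0,
  M(u, v) = r_uv · N̂ = 0,
  N(u, v) = r_vv · N̂ = 4*sqrt(17)*u^2/(17*Abs(u)).
Evaluating at (u, v) = (1/2, -5*pi/6):
  L = 0, M = 0, N = 2*sqrt(17)/17.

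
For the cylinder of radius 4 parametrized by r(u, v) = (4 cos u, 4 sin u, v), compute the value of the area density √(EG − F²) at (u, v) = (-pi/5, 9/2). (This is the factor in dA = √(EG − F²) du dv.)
√(EG − F²)|_{(-pi/5, 9/2)} = 4

E = 16, F = 0, G = 1, so EG − F² = 16. Taking the positive square root: √(EG − F²) = 4. At (u, v) = (-pi/5, 9/2): 4.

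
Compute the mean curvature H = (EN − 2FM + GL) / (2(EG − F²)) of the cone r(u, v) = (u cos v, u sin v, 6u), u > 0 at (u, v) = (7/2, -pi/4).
H = 6*sqrt(37)/259

With E = 37, F = 0, G = u^2, L = 0, M = 0, N = 6*sqrt(37)*u^2/(37*Abs(u)), assemble
  H = (EN − 2FM + GL) / (2(EG − F²)) = 3*sqrt(37)/(37*Abs(u)).
At (u, v) = (7/2, -pi/4): H = 6*sqrt(37)/259.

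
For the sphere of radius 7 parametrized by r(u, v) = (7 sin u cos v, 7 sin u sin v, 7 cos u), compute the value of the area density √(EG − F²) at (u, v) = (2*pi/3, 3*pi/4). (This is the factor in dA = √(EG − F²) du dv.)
√(EG − F²)|_{(2*pi/3, 3*pi/4)} = 49*sqrt(3)/2

E = 49, F = 0, G = 49*sin(u)^2, so EG − F² = 2401*sin(u)^2. Taking the positive square root: √(EG − F²) = 49*Abs(sin(u)). At (u, v) = (2*pi/3, 3*pi/4): 49*sqrt(3)/2.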